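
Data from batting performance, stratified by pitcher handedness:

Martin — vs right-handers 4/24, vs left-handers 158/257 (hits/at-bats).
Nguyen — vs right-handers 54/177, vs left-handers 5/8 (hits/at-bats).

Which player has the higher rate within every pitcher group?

Nguyen

Vs right-handers: Martin 4/24 = 16.7%, Nguyen 54/177 = 30.5% → Nguyen
Vs left-handers: Martin 158/257 = 61.5%, Nguyen 5/8 = 62.5% → Nguyen
Nguyen has the higher rate in both groups.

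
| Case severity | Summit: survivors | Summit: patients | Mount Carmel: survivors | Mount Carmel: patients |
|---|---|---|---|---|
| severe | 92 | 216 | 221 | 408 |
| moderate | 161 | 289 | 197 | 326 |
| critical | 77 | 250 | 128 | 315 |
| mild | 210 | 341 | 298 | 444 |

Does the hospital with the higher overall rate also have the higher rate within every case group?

Severe: Summit 92/216 = 42.6%, Mount Carmel 221/408 = 54.2% → Mount Carmel
Moderate: Summit 161/289 = 55.7%, Mount Carmel 197/326 = 60.4% → Mount Carmel
Critical: Summit 77/250 = 30.8%, Mount Carmel 128/315 = 40.6% → Mount Carmel
Mild: Summit 210/341 = 61.6%, Mount Carmel 298/444 = 67.1% → Mount Carmel
Overall: Summit 540/1096 = 49.3%, Mount Carmel 844/1493 = 56.5% → Mount Carmel
Mount Carmel wins overall and in every case group — no reversal.

Yes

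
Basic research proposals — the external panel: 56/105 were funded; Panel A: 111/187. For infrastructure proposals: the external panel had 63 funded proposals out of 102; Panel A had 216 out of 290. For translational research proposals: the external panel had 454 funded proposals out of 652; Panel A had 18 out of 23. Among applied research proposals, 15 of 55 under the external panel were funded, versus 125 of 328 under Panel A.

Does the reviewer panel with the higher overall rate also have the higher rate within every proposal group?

No

Basic research: the external panel 56/105 = 53.3%, Panel A 111/187 = 59.4% → Panel A
Infrastructure: the external panel 63/102 = 61.8%, Panel A 216/290 = 74.5% → Panel A
Translational research: the external panel 454/652 = 69.6%, Panel A 18/23 = 78.3% → Panel A
Applied research: the external panel 15/55 = 27.3%, Panel A 125/328 = 38.1% → Panel A
Overall: the external panel 588/914 = 64.3%, Panel A 470/828 = 56.8% → the external panel
Panel A wins each proposal group but the external panel wins overall — the comparison reverses. Panel A's proposals skew toward applied research, which has a lower base rate.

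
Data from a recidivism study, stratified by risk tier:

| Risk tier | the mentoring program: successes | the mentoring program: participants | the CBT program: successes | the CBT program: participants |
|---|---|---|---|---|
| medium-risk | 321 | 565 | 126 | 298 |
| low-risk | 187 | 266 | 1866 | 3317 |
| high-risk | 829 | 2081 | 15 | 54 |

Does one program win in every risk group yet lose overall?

Yes

Medium-risk: the mentoring program 321/565 = 56.8%, the CBT program 126/298 = 42.3% → the mentoring program
Low-risk: the mentoring program 187/266 = 70.3%, the CBT program 1866/3317 = 56.3% → the mentoring program
High-risk: the mentoring program 829/2081 = 39.8%, the CBT program 15/54 = 27.8% → the mentoring program
Overall: the mentoring program 1337/2912 = 45.9%, the CBT program 2007/3669 = 54.7% → the CBT program
The mentoring program wins each risk group but the CBT program wins overall — the comparison reverses. The mentoring program's participants skew toward high-risk, which has a lower base rate.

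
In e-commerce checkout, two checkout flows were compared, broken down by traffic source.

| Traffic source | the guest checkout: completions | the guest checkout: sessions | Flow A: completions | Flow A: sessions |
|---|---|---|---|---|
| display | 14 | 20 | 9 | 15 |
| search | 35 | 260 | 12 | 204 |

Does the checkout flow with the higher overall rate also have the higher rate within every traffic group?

Display: the guest checkout 14/20 = 70.0%, Flow A 9/15 = 60.0% → the guest checkout
Search: the guest checkout 35/260 = 13.5%, Flow A 12/204 = 5.9% → the guest checkout
Overall: the guest checkout 49/280 = 17.5%, Flow A 21/219 = 9.6% → the guest checkout
The guest checkout wins overall and in every traffic group — no reversal.

Yes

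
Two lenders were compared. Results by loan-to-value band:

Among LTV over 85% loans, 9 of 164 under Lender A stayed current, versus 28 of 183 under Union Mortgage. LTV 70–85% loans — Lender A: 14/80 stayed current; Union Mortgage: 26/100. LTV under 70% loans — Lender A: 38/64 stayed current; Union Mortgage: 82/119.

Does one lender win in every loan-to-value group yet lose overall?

No

LTV over 85%: Lender A 9/164 = 5.5%, Union Mortgage 28/183 = 15.3% → Union Mortgage
LTV 70–85%: Lender A 14/80 = 17.5%, Union Mortgage 26/100 = 26.0% → Union Mortgage
LTV under 70%: Lender A 38/64 = 59.4%, Union Mortgage 82/119 = 68.9% → Union Mortgage
Overall: Lender A 61/308 = 19.8%, Union Mortgage 136/402 = 33.8% → Union Mortgage
Union Mortgage wins overall and in every loan-to-value group — no reversal.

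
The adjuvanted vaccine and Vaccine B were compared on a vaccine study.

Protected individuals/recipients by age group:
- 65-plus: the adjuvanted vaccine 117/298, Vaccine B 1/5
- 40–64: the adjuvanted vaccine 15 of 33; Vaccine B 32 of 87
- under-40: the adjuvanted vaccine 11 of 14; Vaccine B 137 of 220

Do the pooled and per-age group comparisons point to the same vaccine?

65-plus: the adjuvanted vaccine 117/298 = 39.3%, Vaccine B 1/5 = 20.0% → the adjuvanted vaccine
40–64: the adjuvanted vaccine 15/33 = 45.5%, Vaccine B 32/87 = 36.8% → the adjuvanted vaccine
Under-40: the adjuvanted vaccine 11/14 = 78.6%, Vaccine B 137/220 = 62.3% → the adjuvanted vaccine
Overall: the adjuvanted vaccine 143/345 = 41.4%, Vaccine B 170/312 = 54.5% → Vaccine B
The adjuvanted vaccine wins each age group but Vaccine B wins overall — the comparison reverses. The adjuvanted vaccine's recipients skew toward 65-plus, which has a lower base rate.

No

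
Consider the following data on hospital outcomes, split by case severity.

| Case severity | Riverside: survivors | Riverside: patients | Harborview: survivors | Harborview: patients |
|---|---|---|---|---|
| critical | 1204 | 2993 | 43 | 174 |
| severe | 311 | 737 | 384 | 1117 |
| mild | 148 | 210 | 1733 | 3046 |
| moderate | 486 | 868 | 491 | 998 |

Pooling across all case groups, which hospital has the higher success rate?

Harborview

Critical: Riverside 1204/2993 = 40.2%, Harborview 43/174 = 24.7% → Riverside
Severe: Riverside 311/737 = 42.2%, Harborview 384/1117 = 34.4% → Riverside
Mild: Riverside 148/210 = 70.5%, Harborview 1733/3046 = 56.9% → Riverside
Moderate: Riverside 486/868 = 56.0%, Harborview 491/998 = 49.2% → Riverside
Overall: Riverside 2149/4808 = 44.7%, Harborview 2651/5335 = 49.7% → Harborview
(Riverside wins every case group but Harborview wins overall — Riverside's patients skew toward the low-rate critical group.)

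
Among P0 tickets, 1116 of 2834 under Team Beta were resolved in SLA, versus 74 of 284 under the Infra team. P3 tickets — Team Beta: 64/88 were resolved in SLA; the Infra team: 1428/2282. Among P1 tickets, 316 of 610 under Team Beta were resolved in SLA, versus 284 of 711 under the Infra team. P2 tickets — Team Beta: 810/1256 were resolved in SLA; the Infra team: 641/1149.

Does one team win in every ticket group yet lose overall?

P0: Team Beta 1116/2834 = 39.4%, the Infra team 74/284 = 26.1% → Team Beta
P3: Team Beta 64/88 = 72.7%, the Infra team 1428/2282 = 62.6% → Team Beta
P1: Team Beta 316/610 = 51.8%, the Infra team 284/711 = 39.9% → Team Beta
P2: Team Beta 810/1256 = 64.5%, the Infra team 641/1149 = 55.8% → Team Beta
Overall: Team Beta 2306/4788 = 48.2%, the Infra team 2427/4426 = 54.8% → the Infra team
Team Beta wins each ticket group but the Infra team wins overall — the comparison reverses. Team Beta's tickets skew toward P0, which has a lower base rate.

Yes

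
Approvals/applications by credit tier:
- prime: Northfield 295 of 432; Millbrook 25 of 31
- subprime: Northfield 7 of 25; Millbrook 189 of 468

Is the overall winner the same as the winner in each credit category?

Prime: Northfield 295/432 = 68.3%, Millbrook 25/31 = 80.6% → Millbrook
Subprime: Northfield 7/25 = 28.0%, Millbrook 189/468 = 40.4% → Millbrook
Overall: Northfield 302/457 = 66.1%, Millbrook 214/499 = 42.9% → Northfield
Millbrook wins each credit group but Northfield wins overall — the comparison reverses. Millbrook's applications skew toward subprime, which has a lower base rate.

No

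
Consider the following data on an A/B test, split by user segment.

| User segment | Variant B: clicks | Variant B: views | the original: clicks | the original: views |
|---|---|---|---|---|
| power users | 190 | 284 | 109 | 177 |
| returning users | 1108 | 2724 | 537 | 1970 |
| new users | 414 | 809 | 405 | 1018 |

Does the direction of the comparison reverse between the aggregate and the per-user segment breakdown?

No

Power users: Variant B 190/284 = 66.9%, the original 109/177 = 61.6% → Variant B
Returning users: Variant B 1108/2724 = 40.7%, the original 537/1970 = 27.3% → Variant B
New users: Variant B 414/809 = 51.2%, the original 405/1018 = 39.8% → Variant B
Overall: Variant B 1712/3817 = 44.9%, the original 1051/3165 = 33.2% → Variant B
Variant B wins overall and in every user group — no reversal.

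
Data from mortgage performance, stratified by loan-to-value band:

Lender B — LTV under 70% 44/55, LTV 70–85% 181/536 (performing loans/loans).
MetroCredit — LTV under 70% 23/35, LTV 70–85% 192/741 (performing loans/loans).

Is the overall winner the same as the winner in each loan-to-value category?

LTV under 70%: Lender B 44/55 = 80.0%, MetroCredit 23/35 = 65.7% → Lender B
LTV 70–85%: Lender B 181/536 = 33.8%, MetroCredit 192/741 = 25.9% → Lender B
Overall: Lender B 225/591 = 38.1%, MetroCredit 215/776 = 27.7% → Lender B
Lender B wins overall and in every loan-to-value group — no reversal.

Yes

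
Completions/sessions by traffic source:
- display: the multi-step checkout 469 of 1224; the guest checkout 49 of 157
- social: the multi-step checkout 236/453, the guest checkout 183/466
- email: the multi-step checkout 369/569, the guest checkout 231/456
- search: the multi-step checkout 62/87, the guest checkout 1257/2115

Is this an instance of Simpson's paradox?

Yes

Display: the multi-step checkout 469/1224 = 38.3%, the guest checkout 49/157 = 31.2% → the multi-step checkout
Social: the multi-step checkout 236/453 = 52.1%, the guest checkout 183/466 = 39.3% → the multi-step checkout
Email: the multi-step checkout 369/569 = 64.9%, the guest checkout 231/456 = 50.7% → the multi-step checkout
Search: the multi-step checkout 62/87 = 71.3%, the guest checkout 1257/2115 = 59.4% → the multi-step checkout
Overall: the multi-step checkout 1136/2333 = 48.7%, the guest checkout 1720/3194 = 53.9% → the guest checkout
The multi-step checkout wins each traffic group but the guest checkout wins overall — the comparison reverses. The multi-step checkout's sessions skew toward display, which has a lower base rate.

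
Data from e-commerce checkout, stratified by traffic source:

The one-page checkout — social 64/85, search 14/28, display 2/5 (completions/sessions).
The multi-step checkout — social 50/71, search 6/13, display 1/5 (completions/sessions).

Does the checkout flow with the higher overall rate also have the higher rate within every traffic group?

Social: the one-page checkout 64/85 = 75.3%, the multi-step checkout 50/71 = 70.4% → the one-page checkout
Search: the one-page checkout 14/28 = 50.0%, the multi-step checkout 6/13 = 46.2% → the one-page checkout
Display: the one-page checkout 2/5 = 40.0%, the multi-step checkout 1/5 = 20.0% → the one-page checkout
Overall: the one-page checkout 80/118 = 67.8%, the multi-step checkout 57/89 = 64.0% → the one-page checkout
The one-page checkout wins overall and in every traffic group — no reversal.

Yes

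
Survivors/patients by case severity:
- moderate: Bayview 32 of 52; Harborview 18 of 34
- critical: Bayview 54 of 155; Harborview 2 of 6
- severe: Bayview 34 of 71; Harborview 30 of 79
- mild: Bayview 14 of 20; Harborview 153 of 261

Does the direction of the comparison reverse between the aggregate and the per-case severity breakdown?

Moderate: Bayview 32/52 = 61.5%, Harborview 18/34 = 52.9% → Bayview
Critical: Bayview 54/155 = 34.8%, Harborview 2/6 = 33.3% → Bayview
Severe: Bayview 34/71 = 47.9%, Harborview 30/79 = 38.0% → Bayview
Mild: Bayview 14/20 = 70.0%, Harborview 153/261 = 58.6% → Bayview
Overall: Bayview 134/298 = 45.0%, Harborview 203/380 = 53.4% → Harborview
Bayview wins each case group but Harborview wins overall — the comparison reverses. Bayview's patients skew toward critical, which has a lower base rate.

Yes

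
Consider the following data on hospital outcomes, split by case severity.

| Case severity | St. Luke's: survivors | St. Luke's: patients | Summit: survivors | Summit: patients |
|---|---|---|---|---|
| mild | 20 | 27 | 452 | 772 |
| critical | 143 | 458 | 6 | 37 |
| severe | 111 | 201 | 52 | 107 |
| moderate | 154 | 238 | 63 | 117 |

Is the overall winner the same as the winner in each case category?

Mild: St. Luke's 20/27 = 74.1%, Summit 452/772 = 58.5% → St. Luke's
Critical: St. Luke's 143/458 = 31.2%, Summit 6/37 = 16.2% → St. Luke's
Severe: St. Luke's 111/201 = 55.2%, Summit 52/107 = 48.6% → St. Luke's
Moderate: St. Luke's 154/238 = 64.7%, Summit 63/117 = 53.8% → St. Luke's
Overall: St. Luke's 428/924 = 46.3%, Summit 573/1033 = 55.5% → Summit
St. Luke's wins each case group but Summit wins overall — the comparison reverses. St. Luke's's patients skew toward critical, which has a lower base rate.

No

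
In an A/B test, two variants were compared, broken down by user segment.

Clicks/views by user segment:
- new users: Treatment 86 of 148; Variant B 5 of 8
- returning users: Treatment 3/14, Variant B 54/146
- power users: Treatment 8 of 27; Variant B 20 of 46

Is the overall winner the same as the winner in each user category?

New users: Treatment 86/148 = 58.1%, Variant B 5/8 = 62.5% → Variant B
Returning users: Treatment 3/14 = 21.4%, Variant B 54/146 = 37.0% → Variant B
Power users: Treatment 8/27 = 29.6%, Variant B 20/46 = 43.5% → Variant B
Overall: Treatment 97/189 = 51.3%, Variant B 79/200 = 39.5% → Treatment
Variant B wins each user group but Treatment wins overall — the comparison reverses. Variant B's views skew toward returning users, which has a lower base rate.

No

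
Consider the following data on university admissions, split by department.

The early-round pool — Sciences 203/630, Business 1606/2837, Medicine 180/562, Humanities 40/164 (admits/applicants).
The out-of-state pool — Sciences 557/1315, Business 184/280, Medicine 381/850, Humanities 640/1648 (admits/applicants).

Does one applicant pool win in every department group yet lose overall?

Sciences: the early-round pool 203/630 = 32.2%, the out-of-state pool 557/1315 = 42.4% → the out-of-state pool
Business: the early-round pool 1606/2837 = 56.6%, the out-of-state pool 184/280 = 65.7% → the out-of-state pool
Medicine: the early-round pool 180/562 = 32.0%, the out-of-state pool 381/850 = 44.8% → the out-of-state pool
Humanities: the early-round pool 40/164 = 24.4%, the out-of-state pool 640/1648 = 38.8% → the out-of-state pool
Overall: the early-round pool 2029/4193 = 48.4%, the out-of-state pool 1762/4093 = 43.0% → the early-round pool
The out-of-state pool wins each department group but the early-round pool wins overall — the comparison reverses. The out-of-state pool's applicants skew toward Humanities, which has a lower base rate.

Yes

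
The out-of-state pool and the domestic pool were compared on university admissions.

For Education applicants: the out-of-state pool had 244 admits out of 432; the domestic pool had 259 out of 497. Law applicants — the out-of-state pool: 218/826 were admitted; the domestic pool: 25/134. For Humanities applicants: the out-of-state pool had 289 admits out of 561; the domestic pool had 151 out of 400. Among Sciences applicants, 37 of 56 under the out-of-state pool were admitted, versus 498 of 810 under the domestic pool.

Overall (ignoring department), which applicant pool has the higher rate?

Education: the out-of-state pool 244/432 = 56.5%, the domestic pool 259/497 = 52.1% → the out-of-state pool
Law: the out-of-state pool 218/826 = 26.4%, the domestic pool 25/134 = 18.7% → the out-of-state pool
Humanities: the out-of-state pool 289/561 = 51.5%, the domestic pool 151/400 = 37.8% → the out-of-state pool
Sciences: the out-of-state pool 37/56 = 66.1%, the domestic pool 498/810 = 61.5% → the out-of-state pool
Overall: the out-of-state pool 788/1875 = 42.0%, the domestic pool 933/1841 = 50.7% → the domestic pool
(The out-of-state pool wins every department group but the domestic pool wins overall — the out-of-state pool's applicants skew toward the low-rate Law group.)

the domestic pool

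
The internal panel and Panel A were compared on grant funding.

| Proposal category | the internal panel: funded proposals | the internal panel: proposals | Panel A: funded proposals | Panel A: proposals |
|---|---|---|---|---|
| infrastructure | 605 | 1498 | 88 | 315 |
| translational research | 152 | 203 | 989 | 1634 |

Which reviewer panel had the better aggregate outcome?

Infrastructure: the internal panel 605/1498 = 40.4%, Panel A 88/315 = 27.9% → the internal panel
Translational research: the internal panel 152/203 = 74.9%, Panel A 989/1634 = 60.5% → the internal panel
Overall: the internal panel 757/1701 = 44.5%, Panel A 1077/1949 = 55.3% → Panel A
(The internal panel wins every proposal group but Panel A wins overall — the internal panel's proposals skew toward the low-rate infrastructure group.)

Panel A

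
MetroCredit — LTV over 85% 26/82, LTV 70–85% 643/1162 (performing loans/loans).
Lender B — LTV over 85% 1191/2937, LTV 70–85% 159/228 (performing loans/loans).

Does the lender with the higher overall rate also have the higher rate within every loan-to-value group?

LTV over 85%: MetroCredit 26/82 = 31.7%, Lender B 1191/2937 = 40.6% → Lender B
LTV 70–85%: MetroCredit 643/1162 = 55.3%, Lender B 159/228 = 69.7% → Lender B
Overall: MetroCredit 669/1244 = 53.8%, Lender B 1350/3165 = 42.7% → MetroCredit
Lender B wins each loan-to-value group but MetroCredit wins overall — the comparison reverses. Lender B's loans skew toward LTV over 85%, which has a lower base rate.

No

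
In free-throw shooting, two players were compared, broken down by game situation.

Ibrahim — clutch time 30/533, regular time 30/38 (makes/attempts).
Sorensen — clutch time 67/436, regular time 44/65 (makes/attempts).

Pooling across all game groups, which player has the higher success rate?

Clutch time: Ibrahim 30/533 = 5.6%, Sorensen 67/436 = 15.4% → Sorensen
Regular time: Ibrahim 30/38 = 78.9%, Sorensen 44/65 = 67.7% → Ibrahim
Overall: Ibrahim 60/571 = 10.5%, Sorensen 111/501 = 22.2% → Sorensen
(Neither sweeps every game group, but Sorensen has the higher pooled rate.)

Sorensen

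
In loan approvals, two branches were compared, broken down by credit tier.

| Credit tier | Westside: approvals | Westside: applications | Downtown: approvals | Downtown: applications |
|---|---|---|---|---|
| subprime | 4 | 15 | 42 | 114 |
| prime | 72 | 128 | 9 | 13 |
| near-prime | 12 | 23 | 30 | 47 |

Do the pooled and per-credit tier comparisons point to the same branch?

Subprime: Westside 4/15 = 26.7%, Downtown 42/114 = 36.8% → Downtown
Prime: Westside 72/128 = 56.2%, Downtown 9/13 = 69.2% → Downtown
Near-prime: Westside 12/23 = 52.2%, Downtown 30/47 = 63.8% → Downtown
Overall: Westside 88/166 = 53.0%, Downtown 81/174 = 46.6% → Westside
Downtown wins each credit group but Westside wins overall — the comparison reverses. Downtown's applications skew toward subprime, which has a lower base rate.

No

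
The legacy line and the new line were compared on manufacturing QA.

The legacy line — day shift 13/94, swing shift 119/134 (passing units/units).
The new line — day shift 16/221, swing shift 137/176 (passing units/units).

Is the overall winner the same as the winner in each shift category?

Day shift: the legacy line 13/94 = 13.8%, the new line 16/221 = 7.2% → the legacy line
Swing shift: the legacy line 119/134 = 88.8%, the new line 137/176 = 77.8% → the legacy line
Overall: the legacy line 132/228 = 57.9%, the new line 153/397 = 38.5% → the legacy line
The legacy line wins overall and in every shift group — no reversal.

Yes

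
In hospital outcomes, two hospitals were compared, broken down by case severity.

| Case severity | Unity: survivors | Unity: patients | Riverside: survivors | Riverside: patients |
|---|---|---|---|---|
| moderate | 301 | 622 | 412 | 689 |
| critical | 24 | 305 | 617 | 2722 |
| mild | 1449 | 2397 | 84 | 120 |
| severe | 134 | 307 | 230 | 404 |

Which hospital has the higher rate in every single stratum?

Moderate: Unity 301/622 = 48.4%, Riverside 412/689 = 59.8% → Riverside
Critical: Unity 24/305 = 7.9%, Riverside 617/2722 = 22.7% → Riverside
Mild: Unity 1449/2397 = 60.5%, Riverside 84/120 = 70.0% → Riverside
Severe: Unity 134/307 = 43.6%, Riverside 230/404 = 56.9% → Riverside
Riverside has the higher rate in all 4 groups.

Riverside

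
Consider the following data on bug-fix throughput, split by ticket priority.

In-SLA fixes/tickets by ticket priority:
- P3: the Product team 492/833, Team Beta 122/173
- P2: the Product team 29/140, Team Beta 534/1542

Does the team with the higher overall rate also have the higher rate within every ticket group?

P3: the Product team 492/833 = 59.1%, Team Beta 122/173 = 70.5% → Team Beta
P2: the Product team 29/140 = 20.7%, Team Beta 534/1542 = 34.6% → Team Beta
Overall: the Product team 521/973 = 53.5%, Team Beta 656/1715 = 38.3% → the Product team
Team Beta wins each ticket group but the Product team wins overall — the comparison reverses. Team Beta's tickets skew toward P2, which has a lower base rate.

No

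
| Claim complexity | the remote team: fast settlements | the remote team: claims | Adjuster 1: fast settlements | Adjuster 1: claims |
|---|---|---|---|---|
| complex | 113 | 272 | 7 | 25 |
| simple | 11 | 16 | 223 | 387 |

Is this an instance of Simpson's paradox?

Complex: the remote team 113/272 = 41.5%, Adjuster 1 7/25 = 28.0% → the remote team
Simple: the remote team 11/16 = 68.8%, Adjuster 1 223/387 = 57.6% → the remote team
Overall: the remote team 124/288 = 43.1%, Adjuster 1 230/412 = 55.8% → Adjuster 1
The remote team wins each claim group but Adjuster 1 wins overall — the comparison reverses. The remote team's claims skew toward complex, which has a lower base rate.

Yes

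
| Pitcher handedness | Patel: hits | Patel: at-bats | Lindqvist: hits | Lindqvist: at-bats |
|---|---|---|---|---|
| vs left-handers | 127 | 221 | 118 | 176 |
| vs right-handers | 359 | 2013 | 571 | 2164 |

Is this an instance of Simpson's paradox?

Vs left-handers: Patel 127/221 = 57.5%, Lindqvist 118/176 = 67.0% → Lindqvist
Vs right-handers: Patel 359/2013 = 17.8%, Lindqvist 571/2164 = 26.4% → Lindqvist
Overall: Patel 486/2234 = 21.8%, Lindqvist 689/2340 = 29.4% → Lindqvist
Lindqvist wins overall and in every pitcher group — no reversal.

No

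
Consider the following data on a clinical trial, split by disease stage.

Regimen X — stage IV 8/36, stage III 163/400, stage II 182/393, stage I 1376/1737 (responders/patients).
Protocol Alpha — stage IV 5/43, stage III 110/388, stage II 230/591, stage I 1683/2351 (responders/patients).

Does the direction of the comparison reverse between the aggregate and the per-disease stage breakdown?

Stage IV: Regimen X 8/36 = 22.2%, Protocol Alpha 5/43 = 11.6% → Regimen X
Stage III: Regimen X 163/400 = 40.8%, Protocol Alpha 110/388 = 28.4% → Regimen X
Stage II: Regimen X 182/393 = 46.3%, Protocol Alpha 230/591 = 38.9% → Regimen X
Stage I: Regimen X 1376/1737 = 79.2%, Protocol Alpha 1683/2351 = 71.6% → Regimen X
Overall: Regimen X 1729/2566 = 67.4%, Protocol Alpha 2028/3373 = 60.1% → Regimen X
Regimen X wins overall and in every disease group — no reversal.

No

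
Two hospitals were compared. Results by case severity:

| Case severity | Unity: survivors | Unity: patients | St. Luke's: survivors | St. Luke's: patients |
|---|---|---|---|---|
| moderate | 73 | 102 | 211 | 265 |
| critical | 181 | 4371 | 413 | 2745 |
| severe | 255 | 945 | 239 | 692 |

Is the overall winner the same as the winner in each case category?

Yes

Moderate: Unity 73/102 = 71.6%, St. Luke's 211/265 = 79.6% → St. Luke's
Critical: Unity 181/4371 = 4.1%, St. Luke's 413/2745 = 15.0% → St. Luke's
Severe: Unity 255/945 = 27.0%, St. Luke's 239/692 = 34.5% → St. Luke's
Overall: Unity 509/5418 = 9.4%, St. Luke's 863/3702 = 23.3% → St. Luke's
St. Luke's wins overall and in every case group — no reversal.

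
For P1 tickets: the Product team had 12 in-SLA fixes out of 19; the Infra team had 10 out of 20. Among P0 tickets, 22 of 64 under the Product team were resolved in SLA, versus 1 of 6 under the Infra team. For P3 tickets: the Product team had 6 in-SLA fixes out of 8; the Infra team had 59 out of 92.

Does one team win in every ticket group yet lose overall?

Yes

P1: the Product team 12/19 = 63.2%, the Infra team 10/20 = 50.0% → the Product team
P0: the Product team 22/64 = 34.4%, the Infra team 1/6 = 16.7% → the Product team
P3: the Product team 6/8 = 75.0%, the Infra team 59/92 = 64.1% → the Product team
Overall: the Product team 40/91 = 44.0%, the Infra team 70/118 = 59.3% → the Infra team
The Product team wins each ticket group but the Infra team wins overall — the comparison reverses. The Product team's tickets skew toward P0, which has a lower base rate.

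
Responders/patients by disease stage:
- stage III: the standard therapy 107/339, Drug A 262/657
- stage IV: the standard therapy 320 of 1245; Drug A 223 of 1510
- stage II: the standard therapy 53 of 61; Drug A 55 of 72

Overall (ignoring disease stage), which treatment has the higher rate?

Stage III: the standard therapy 107/339 = 31.6%, Drug A 262/657 = 39.9% → Drug A
Stage IV: the standard therapy 320/1245 = 25.7%, Drug A 223/1510 = 14.8% → the standard therapy
Stage II: the standard therapy 53/61 = 86.9%, Drug A 55/72 = 76.4% → the standard therapy
Overall: the standard therapy 480/1645 = 29.2%, Drug A 540/2239 = 24.1% → the standard therapy
(Neither sweeps every disease group, but the standard therapy has the higher pooled rate.)

the standard therapy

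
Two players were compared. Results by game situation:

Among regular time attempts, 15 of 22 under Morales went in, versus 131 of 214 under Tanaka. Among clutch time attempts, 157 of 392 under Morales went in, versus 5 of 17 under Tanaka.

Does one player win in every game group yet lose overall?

Regular time: Morales 15/22 = 68.2%, Tanaka 131/214 = 61.2% → Morales
Clutch time: Morales 157/392 = 40.1%, Tanaka 5/17 = 29.4% → Morales
Overall: Morales 172/414 = 41.5%, Tanaka 136/231 = 58.9% → Tanaka
Morales wins each game group but Tanaka wins overall — the comparison reverses. Morales's attempts skew toward clutch time, which has a lower base rate.

Yes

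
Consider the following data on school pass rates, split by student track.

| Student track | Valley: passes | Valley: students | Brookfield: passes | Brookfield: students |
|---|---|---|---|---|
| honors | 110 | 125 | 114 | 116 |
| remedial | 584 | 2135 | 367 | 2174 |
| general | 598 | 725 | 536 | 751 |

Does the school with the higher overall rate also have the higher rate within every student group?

No

Honors: Valley 110/125 = 88.0%, Brookfield 114/116 = 98.3% → Brookfield
Remedial: Valley 584/2135 = 27.4%, Brookfield 367/2174 = 16.9% → Valley
General: Valley 598/725 = 82.5%, Brookfield 536/751 = 71.4% → Valley
Overall: Valley 1292/2985 = 43.3%, Brookfield 1017/3041 = 33.4% → Valley
Neither sweeps: Valley wins 2 of 3 groups, Brookfield wins 1. Valley wins overall but not every group — no Simpson reversal.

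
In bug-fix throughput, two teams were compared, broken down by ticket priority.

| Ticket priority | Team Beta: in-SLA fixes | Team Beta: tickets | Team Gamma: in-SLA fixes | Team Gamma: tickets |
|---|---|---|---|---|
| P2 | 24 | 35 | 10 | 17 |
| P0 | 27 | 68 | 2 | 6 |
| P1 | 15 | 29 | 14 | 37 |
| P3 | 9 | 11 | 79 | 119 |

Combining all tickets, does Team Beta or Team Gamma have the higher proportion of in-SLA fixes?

P2: Team Beta 24/35 = 68.6%, Team Gamma 10/17 = 58.8% → Team Beta
P0: Team Beta 27/68 = 39.7%, Team Gamma 2/6 = 33.3% → Team Beta
P1: Team Beta 15/29 = 51.7%, Team Gamma 14/37 = 37.8% → Team Beta
P3: Team Beta 9/11 = 81.8%, Team Gamma 79/119 = 66.4% → Team Beta
Overall: Team Beta 75/143 = 52.4%, Team Gamma 105/179 = 58.7% → Team Gamma
(Team Beta wins every ticket group but Team Gamma wins overall — Team Beta's tickets skew toward the low-rate P0 group.)

Team Gamma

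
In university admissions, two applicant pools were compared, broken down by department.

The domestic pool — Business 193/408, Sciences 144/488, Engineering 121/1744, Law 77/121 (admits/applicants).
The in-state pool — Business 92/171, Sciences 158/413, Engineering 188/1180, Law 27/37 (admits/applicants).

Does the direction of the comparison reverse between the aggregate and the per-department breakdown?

No

Business: the domestic pool 193/408 = 47.3%, the in-state pool 92/171 = 53.8% → the in-state pool
Sciences: the domestic pool 144/488 = 29.5%, the in-state pool 158/413 = 38.3% → the in-state pool
Engineering: the domestic pool 121/1744 = 6.9%, the in-state pool 188/1180 = 15.9% → the in-state pool
Law: the domestic pool 77/121 = 63.6%, the in-state pool 27/37 = 73.0% → the in-state pool
Overall: the domestic pool 535/2761 = 19.4%, the in-state pool 465/1801 = 25.8% → the in-state pool
The in-state pool wins overall and in every department group — no reversal.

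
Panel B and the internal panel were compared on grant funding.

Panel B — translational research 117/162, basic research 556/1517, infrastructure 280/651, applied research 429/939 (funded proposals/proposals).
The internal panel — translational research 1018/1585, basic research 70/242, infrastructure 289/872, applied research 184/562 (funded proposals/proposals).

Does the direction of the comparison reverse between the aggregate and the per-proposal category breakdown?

Yes

Translational research: Panel B 117/162 = 72.2%, the internal panel 1018/1585 = 64.2% → Panel B
Basic research: Panel B 556/1517 = 36.7%, the internal panel 70/242 = 28.9% → Panel B
Infrastructure: Panel B 280/651 = 43.0%, the internal panel 289/872 = 33.1% → Panel B
Applied research: Panel B 429/939 = 45.7%, the internal panel 184/562 = 32.7% → Panel B
Overall: Panel B 1382/3269 = 42.3%, the internal panel 1561/3261 = 47.9% → the internal panel
Panel B wins each proposal group but the internal panel wins overall — the comparison reverses. Panel B's proposals skew toward basic research, which has a lower base rate.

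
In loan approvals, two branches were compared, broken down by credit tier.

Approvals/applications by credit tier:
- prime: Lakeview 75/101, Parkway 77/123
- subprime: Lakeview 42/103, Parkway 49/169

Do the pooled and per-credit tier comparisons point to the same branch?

Prime: Lakeview 75/101 = 74.3%, Parkway 77/123 = 62.6% → Lakeview
Subprime: Lakeview 42/103 = 40.8%, Parkway 49/169 = 29.0% → Lakeview
Overall: Lakeview 117/204 = 57.4%, Parkway 126/292 = 43.2% → Lakeview
Lakeview wins overall and in every credit group — no reversal.

Yes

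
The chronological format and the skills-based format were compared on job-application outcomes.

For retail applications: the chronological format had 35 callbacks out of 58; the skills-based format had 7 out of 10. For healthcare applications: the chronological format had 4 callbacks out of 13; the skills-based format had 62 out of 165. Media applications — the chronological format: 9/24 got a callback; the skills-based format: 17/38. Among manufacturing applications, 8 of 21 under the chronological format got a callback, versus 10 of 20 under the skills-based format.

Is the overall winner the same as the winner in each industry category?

Retail: the chronological format 35/58 = 60.3%, the skills-based format 7/10 = 70.0% → the skills-based format
Healthcare: the chronological format 4/13 = 30.8%, the skills-based format 62/165 = 37.6% → the skills-based format
Media: the chronological format 9/24 = 37.5%, the skills-based format 17/38 = 44.7% → the skills-based format
Manufacturing: the chronological format 8/21 = 38.1%, the skills-based format 10/20 = 50.0% → the skills-based format
Overall: the chronological format 56/116 = 48.3%, the skills-based format 96/233 = 41.2% → the chronological format
The skills-based format wins each industry group but the chronological format wins overall — the comparison reverses. The skills-based format's applications skew toward healthcare, which has a lower base rate.

No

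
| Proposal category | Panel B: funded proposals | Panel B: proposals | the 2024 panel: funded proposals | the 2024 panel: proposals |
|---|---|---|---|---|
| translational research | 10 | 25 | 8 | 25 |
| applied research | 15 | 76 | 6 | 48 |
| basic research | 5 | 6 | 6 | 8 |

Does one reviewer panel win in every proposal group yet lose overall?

Translational research: Panel B 10/25 = 40.0%, the 2024 panel 8/25 = 32.0% → Panel B
Applied research: Panel B 15/76 = 19.7%, the 2024 panel 6/48 = 12.5% → Panel B
Basic research: Panel B 5/6 = 83.3%, the 2024 panel 6/8 = 75.0% → Panel B
Overall: Panel B 30/107 = 28.0%, the 2024 panel 20/81 = 24.7% → Panel B
Panel B wins overall and in every proposal group — no reversal.

No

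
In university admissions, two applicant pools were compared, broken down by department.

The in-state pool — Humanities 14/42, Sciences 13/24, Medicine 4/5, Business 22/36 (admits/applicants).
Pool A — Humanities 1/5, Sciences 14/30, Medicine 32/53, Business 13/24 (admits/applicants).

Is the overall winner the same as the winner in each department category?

No

Humanities: the in-state pool 14/42 = 33.3%, Pool A 1/5 = 20.0% → the in-state pool
Sciences: the in-state pool 13/24 = 54.2%, Pool A 14/30 = 46.7% → the in-state pool
Medicine: the in-state pool 4/5 = 80.0%, Pool A 32/53 = 60.4% → the in-state pool
Business: the in-state pool 22/36 = 61.1%, Pool A 13/24 = 54.2% → the in-state pool
Overall: the in-state pool 53/107 = 49.5%, Pool A 60/112 = 53.6% → Pool A
The in-state pool wins each department group but Pool A wins overall — the comparison reverses. The in-state pool's applicants skew toward Humanities, which has a lower base rate.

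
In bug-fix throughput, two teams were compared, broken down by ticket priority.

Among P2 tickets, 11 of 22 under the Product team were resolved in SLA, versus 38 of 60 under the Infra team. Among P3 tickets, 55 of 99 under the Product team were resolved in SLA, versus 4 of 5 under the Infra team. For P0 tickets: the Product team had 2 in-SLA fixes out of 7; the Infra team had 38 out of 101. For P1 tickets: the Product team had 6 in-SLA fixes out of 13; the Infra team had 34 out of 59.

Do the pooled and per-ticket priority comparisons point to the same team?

No

P2: the Product team 11/22 = 50.0%, the Infra team 38/60 = 63.3% → the Infra team
P3: the Product team 55/99 = 55.6%, the Infra team 4/5 = 80.0% → the Infra team
P0: the Product team 2/7 = 28.6%, the Infra team 38/101 = 37.6% → the Infra team
P1: the Product team 6/13 = 46.2%, the Infra team 34/59 = 57.6% → the Infra team
Overall: the Product team 74/141 = 52.5%, the Infra team 114/225 = 50.7% → the Product team
The Infra team wins each ticket group but the Product team wins overall — the comparison reverses. The Infra team's tickets skew toward P0, which has a lower base rate.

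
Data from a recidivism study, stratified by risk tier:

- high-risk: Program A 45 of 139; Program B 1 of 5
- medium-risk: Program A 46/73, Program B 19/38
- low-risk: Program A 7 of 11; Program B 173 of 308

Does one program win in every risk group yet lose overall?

High-risk: Program A 45/139 = 32.4%, Program B 1/5 = 20.0% → Program A
Medium-risk: Program A 46/73 = 63.0%, Program B 19/38 = 50.0% → Program A
Low-risk: Program A 7/11 = 63.6%, Program B 173/308 = 56.2% → Program A
Overall: Program A 98/223 = 43.9%, Program B 193/351 = 55.0% → Program B
Program A wins each risk group but Program B wins overall — the comparison reverses. Program A's participants skew toward high-risk, which has a lower base rate.

Yes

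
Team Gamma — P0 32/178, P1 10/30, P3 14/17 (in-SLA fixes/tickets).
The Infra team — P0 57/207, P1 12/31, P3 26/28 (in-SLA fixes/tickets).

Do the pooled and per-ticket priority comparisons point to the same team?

P0: Team Gamma 32/178 = 18.0%, the Infra team 57/207 = 27.5% → the Infra team
P1: Team Gamma 10/30 = 33.3%, the Infra team 12/31 = 38.7% → the Infra team
P3: Team Gamma 14/17 = 82.4%, the Infra team 26/28 = 92.9% → the Infra team
Overall: Team Gamma 56/225 = 24.9%, the Infra team 95/266 = 35.7% → the Infra team
The Infra team wins overall and in every ticket group — no reversal.

Yes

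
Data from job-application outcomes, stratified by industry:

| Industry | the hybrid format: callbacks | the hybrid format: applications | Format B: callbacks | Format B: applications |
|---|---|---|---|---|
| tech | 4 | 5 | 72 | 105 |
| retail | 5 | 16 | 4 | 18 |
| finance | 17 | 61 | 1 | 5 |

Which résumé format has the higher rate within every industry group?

Tech: the hybrid format 4/5 = 80.0%, Format B 72/105 = 68.6% → the hybrid format
Retail: the hybrid format 5/16 = 31.2%, Format B 4/18 = 22.2% → the hybrid format
Finance: the hybrid format 17/61 = 27.9%, Format B 1/5 = 20.0% → the hybrid format
The hybrid format has the higher rate in all 3 groups.

the hybrid format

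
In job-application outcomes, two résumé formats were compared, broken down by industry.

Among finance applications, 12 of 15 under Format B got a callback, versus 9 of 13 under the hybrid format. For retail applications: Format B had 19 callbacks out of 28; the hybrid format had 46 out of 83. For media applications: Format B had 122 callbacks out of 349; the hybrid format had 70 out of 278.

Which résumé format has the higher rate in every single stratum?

Finance: Format B 12/15 = 80.0%, the hybrid format 9/13 = 69.2% → Format B
Retail: Format B 19/28 = 67.9%, the hybrid format 46/83 = 55.4% → Format B
Media: Format B 122/349 = 35.0%, the hybrid format 70/278 = 25.2% → Format B
Format B has the higher rate in all 3 groups.

Format B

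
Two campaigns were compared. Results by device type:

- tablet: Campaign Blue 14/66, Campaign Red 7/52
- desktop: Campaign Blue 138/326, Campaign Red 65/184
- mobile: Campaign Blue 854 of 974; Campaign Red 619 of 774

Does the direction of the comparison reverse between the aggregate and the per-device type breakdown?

Tablet: Campaign Blue 14/66 = 21.2%, Campaign Red 7/52 = 13.5% → Campaign Blue
Desktop: Campaign Blue 138/326 = 42.3%, Campaign Red 65/184 = 35.3% → Campaign Blue
Mobile: Campaign Blue 854/974 = 87.7%, Campaign Red 619/774 = 80.0% → Campaign Blue
Overall: Campaign Blue 1006/1366 = 73.6%, Campaign Red 691/1010 = 68.4% → Campaign Blue
Campaign Blue wins overall and in every device group — no reversal.

No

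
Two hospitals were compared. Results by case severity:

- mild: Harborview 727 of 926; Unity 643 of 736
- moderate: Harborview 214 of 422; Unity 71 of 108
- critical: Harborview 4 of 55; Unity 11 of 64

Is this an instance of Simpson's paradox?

Mild: Harborview 727/926 = 78.5%, Unity 643/736 = 87.4% → Unity
Moderate: Harborview 214/422 = 50.7%, Unity 71/108 = 65.7% → Unity
Critical: Harborview 4/55 = 7.3%, Unity 11/64 = 17.2% → Unity
Overall: Harborview 945/1403 = 67.4%, Unity 725/908 = 79.8% → Unity
Unity wins overall and in every case group — no reversal.

No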